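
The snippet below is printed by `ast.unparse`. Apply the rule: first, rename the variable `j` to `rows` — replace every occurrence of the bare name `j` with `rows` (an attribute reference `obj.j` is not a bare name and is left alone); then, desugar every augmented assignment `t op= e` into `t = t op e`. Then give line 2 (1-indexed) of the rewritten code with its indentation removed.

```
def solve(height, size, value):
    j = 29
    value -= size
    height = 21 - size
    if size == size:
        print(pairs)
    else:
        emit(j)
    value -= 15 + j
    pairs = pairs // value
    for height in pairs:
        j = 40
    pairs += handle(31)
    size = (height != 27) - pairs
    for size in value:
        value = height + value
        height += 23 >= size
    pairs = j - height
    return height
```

rows = 29

Transformed code:
def solve(height, size, value):
    rows = 29
    value = value - size
    height = 21 - size
    if size == size:
        print(pairs)
    else:
        emit(rows)
    value = value - (15 + rows)
    pairs = pairs // value
    for height in pairs:
        rows = 40
    pairs = pairs + handle(31)
    size = (height != 27) - pairs
    for size in value:
        value = height + value
        height = height + (23 >= size)
    pairs = rows - height
    return height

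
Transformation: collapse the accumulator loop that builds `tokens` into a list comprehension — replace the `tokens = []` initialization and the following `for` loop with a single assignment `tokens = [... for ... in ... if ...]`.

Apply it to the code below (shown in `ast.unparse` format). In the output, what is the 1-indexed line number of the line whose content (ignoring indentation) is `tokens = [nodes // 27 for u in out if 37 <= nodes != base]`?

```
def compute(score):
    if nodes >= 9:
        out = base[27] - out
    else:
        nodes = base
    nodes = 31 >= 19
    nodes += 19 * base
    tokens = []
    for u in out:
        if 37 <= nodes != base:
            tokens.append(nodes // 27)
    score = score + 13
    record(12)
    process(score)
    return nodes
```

Transformed code:
def compute(score):
    if nodes >= 9:
        out = base[27] - out
    else:
        nodes = base
    nodes = 31 >= 19
    nodes += 19 * base
    tokens = [nodes // 27 for u in out if 37 <= nodes != base]
    score = score + 13
    record(12)
    process(score)
    return nodes

8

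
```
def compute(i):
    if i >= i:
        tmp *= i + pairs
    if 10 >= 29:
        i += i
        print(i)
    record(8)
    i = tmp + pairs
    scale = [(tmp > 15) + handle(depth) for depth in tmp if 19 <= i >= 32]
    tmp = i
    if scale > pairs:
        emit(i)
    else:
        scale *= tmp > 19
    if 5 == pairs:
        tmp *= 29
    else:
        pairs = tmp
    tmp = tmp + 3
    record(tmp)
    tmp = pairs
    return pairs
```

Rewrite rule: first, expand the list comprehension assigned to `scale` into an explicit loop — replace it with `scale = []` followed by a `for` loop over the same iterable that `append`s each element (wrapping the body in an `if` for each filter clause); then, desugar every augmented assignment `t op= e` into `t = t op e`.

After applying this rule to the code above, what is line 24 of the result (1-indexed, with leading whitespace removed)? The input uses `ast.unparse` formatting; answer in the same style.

Transformed code:
def compute(i):
    if i >= i:
        tmp = tmp * (i + pairs)
    if 10 >= 29:
        i = i + i
        print(i)
    record(8)
    i = tmp + pairs
    scale = []
    for depth in tmp:
        if 19 <= i >= 32:
            scale.append((tmp > 15) + handle(depth))
    tmp = i
    if scale > pairs:
        emit(i)
    else:
        scale = scale * (tmp > 19)
    if 5 == pairs:
        tmp = tmp * 29
    else:
        pairs = tmp
    tmp = tmp + 3
    record(tmp)
    tmp = pairs
    return pairs

tmp = pairs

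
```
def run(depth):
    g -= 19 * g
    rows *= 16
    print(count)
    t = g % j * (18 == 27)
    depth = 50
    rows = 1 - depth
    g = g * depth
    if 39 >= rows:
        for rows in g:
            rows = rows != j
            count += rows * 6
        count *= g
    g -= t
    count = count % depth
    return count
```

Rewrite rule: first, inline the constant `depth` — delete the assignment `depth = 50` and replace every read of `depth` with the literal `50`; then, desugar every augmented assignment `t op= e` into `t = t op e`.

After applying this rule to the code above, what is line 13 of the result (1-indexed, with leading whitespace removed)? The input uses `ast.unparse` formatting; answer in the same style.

Transformed code:
def run(depth):
    g = g - 19 * g
    rows = rows * 16
    print(count)
    t = g % j * (18 == 27)
    rows = 1 - 50
    g = g * 50
    if 39 >= rows:
        for rows in g:
            rows = rows != j
            count = count + rows * 6
        count = count * g
    g = g - t
    count = count % 50
    return count

g = g - t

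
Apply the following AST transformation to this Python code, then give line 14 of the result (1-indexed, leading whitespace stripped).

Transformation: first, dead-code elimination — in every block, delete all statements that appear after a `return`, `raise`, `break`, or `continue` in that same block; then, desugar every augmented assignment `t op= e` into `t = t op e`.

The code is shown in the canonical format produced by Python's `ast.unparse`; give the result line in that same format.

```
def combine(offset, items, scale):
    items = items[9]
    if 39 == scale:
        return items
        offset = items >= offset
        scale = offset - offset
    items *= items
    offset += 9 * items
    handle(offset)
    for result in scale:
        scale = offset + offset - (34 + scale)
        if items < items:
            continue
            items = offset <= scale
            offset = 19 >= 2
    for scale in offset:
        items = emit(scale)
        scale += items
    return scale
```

scale = scale + items

Transformed code:
def combine(offset, items, scale):
    items = items[9]
    if 39 == scale:
        return items
    items = items * items
    offset = offset + 9 * items
    handle(offset)
    for result in scale:
        scale = offset + offset - (34 + scale)
        if items < items:
            continue
    for scale in offset:
        items = emit(scale)
        scale = scale + items
    return scale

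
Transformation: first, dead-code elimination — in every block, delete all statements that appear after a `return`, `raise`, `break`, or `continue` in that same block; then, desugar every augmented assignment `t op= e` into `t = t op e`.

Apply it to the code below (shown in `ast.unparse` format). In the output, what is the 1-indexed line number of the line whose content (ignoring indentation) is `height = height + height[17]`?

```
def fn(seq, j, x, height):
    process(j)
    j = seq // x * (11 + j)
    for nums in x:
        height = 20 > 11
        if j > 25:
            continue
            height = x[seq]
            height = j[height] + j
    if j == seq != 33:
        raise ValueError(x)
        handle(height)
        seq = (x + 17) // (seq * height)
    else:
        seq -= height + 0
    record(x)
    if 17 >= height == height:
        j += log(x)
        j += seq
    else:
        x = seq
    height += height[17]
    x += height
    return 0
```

Transformed code:
def fn(seq, j, x, height):
    process(j)
    j = seq // x * (11 + j)
    for nums in x:
        height = 20 > 11
        if j > 25:
            continue
    if j == seq != 33:
        raise ValueError(x)
    else:
        seq = seq - (height + 0)
    record(x)
    if 17 >= height == height:
        j = j + log(x)
        j = j + seq
    else:
        x = seq
    height = height + height[17]
    x = x + height
    return 0

18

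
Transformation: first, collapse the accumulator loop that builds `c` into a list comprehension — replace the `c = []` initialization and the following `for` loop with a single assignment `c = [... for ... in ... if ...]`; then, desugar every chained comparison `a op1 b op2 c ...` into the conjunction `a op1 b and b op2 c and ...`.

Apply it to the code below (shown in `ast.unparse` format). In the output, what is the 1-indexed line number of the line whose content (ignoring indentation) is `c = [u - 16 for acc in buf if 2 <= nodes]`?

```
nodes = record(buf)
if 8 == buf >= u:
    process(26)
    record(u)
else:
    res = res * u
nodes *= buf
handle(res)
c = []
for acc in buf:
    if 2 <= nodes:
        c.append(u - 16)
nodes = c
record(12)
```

9

Transformed code:
nodes = record(buf)
if 8 == buf and buf >= u:
    process(26)
    record(u)
else:
    res = res * u
nodes *= buf
handle(res)
c = [u - 16 for acc in buf if 2 <= nodes]
nodes = c
record(12)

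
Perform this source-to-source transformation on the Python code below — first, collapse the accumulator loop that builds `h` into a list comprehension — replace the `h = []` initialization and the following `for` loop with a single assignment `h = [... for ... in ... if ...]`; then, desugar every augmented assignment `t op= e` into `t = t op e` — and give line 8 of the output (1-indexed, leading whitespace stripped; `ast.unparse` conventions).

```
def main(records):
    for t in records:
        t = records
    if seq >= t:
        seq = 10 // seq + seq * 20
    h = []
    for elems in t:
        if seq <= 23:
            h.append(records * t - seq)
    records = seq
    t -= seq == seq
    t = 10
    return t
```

t = t - (seq == seq)

Transformed code:
def main(records):
    for t in records:
        t = records
    if seq >= t:
        seq = 10 // seq + seq * 20
    h = [records * t - seq for elems in t if seq <= 23]
    records = seq
    t = t - (seq == seq)
    t = 10
    return t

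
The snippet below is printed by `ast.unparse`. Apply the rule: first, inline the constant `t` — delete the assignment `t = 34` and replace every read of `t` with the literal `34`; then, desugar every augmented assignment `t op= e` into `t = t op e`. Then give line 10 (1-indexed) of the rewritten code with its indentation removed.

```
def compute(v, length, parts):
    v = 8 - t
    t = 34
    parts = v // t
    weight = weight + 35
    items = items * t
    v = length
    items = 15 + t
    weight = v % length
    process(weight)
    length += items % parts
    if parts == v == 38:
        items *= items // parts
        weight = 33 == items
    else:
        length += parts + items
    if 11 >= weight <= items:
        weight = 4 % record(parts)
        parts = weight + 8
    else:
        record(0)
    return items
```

length = length + items % parts

Transformed code:
def compute(v, length, parts):
    v = 8 - 34
    parts = v // 34
    weight = weight + 35
    items = items * 34
    v = length
    items = 15 + 34
    weight = v % length
    process(weight)
    length = length + items % parts
    if parts == v == 38:
        items = items * (items // parts)
        weight = 33 == items
    else:
        length = length + (parts + items)
    if 11 >= weight <= items:
        weight = 4 % record(parts)
        parts = weight + 8
    else:
        record(0)
    return items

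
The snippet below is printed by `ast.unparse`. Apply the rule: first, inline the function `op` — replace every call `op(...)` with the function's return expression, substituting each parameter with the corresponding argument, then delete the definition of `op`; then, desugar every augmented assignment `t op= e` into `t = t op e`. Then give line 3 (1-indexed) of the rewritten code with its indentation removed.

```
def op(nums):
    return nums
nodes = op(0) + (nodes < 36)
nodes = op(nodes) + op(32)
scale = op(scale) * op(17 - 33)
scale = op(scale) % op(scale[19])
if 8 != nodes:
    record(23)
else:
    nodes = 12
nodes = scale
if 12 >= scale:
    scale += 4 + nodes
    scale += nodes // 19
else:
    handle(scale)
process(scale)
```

scale = scale * (17 - 33)

Transformed code:
nodes = 0 + (nodes < 36)
nodes = nodes + 32
scale = scale * (17 - 33)
scale = scale % scale[19]
if 8 != nodes:
    record(23)
else:
    nodes = 12
nodes = scale
if 12 >= scale:
    scale = scale + (4 + nodes)
    scale = scale + nodes // 19
else:
    handle(scale)
process(scale)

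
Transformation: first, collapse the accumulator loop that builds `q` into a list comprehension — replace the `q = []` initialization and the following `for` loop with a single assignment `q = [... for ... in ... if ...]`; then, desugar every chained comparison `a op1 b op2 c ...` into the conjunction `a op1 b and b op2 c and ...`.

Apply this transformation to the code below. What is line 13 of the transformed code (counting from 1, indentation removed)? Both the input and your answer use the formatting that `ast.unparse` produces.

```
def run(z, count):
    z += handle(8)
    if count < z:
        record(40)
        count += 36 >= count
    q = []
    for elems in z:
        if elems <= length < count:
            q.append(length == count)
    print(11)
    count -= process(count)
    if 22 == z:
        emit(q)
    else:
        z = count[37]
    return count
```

Transformed code:
def run(z, count):
    z += handle(8)
    if count < z:
        record(40)
        count += 36 >= count
    q = [length == count for elems in z if elems <= length and length < count]
    print(11)
    count -= process(count)
    if 22 == z:
        emit(q)
    else:
        z = count[37]
    return count

return count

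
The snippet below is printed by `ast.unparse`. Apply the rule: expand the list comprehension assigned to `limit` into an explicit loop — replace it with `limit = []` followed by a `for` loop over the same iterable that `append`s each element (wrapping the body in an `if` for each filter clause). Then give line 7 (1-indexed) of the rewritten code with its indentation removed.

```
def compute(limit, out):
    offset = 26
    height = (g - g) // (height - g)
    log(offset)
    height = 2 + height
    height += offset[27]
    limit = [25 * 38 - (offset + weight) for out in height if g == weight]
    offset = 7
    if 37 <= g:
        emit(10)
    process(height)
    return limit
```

Transformed code:
def compute(limit, out):
    offset = 26
    height = (g - g) // (height - g)
    log(offset)
    height = 2 + height
    height += offset[27]
    limit = []
    for out in height:
        if g == weight:
            limit.append(25 * 38 - (offset + weight))
    offset = 7
    if 37 <= g:
        emit(10)
    process(height)
    return limit

limit = []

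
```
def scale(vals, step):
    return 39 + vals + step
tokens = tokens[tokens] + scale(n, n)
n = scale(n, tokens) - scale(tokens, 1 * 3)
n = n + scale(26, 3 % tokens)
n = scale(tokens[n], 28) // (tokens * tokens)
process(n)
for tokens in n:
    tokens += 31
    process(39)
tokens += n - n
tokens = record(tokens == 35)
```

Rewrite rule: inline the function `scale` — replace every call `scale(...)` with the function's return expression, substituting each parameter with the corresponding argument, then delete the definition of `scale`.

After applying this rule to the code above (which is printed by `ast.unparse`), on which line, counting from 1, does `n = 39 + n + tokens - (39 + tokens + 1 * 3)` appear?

Transformed code:
tokens = tokens[tokens] + (39 + n + n)
n = 39 + n + tokens - (39 + tokens + 1 * 3)
n = n + (39 + 26 + 3 % tokens)
n = (39 + tokens[n] + 28) // (tokens * tokens)
process(n)
for tokens in n:
    tokens += 31
    process(39)
tokens += n - n
tokens = record(tokens == 35)

2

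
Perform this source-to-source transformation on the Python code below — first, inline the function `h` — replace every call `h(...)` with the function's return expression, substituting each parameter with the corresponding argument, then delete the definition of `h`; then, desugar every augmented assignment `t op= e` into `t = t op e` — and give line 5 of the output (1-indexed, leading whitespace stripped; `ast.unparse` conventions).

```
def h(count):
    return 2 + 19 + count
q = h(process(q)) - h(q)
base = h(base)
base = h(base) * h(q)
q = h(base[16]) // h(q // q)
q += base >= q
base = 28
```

q = q + (base >= q)

Transformed code:
q = 2 + 19 + process(q) - (2 + 19 + q)
base = 2 + 19 + base
base = (2 + 19 + base) * (2 + 19 + q)
q = (2 + 19 + base[16]) // (2 + 19 + q // q)
q = q + (base >= q)
base = 28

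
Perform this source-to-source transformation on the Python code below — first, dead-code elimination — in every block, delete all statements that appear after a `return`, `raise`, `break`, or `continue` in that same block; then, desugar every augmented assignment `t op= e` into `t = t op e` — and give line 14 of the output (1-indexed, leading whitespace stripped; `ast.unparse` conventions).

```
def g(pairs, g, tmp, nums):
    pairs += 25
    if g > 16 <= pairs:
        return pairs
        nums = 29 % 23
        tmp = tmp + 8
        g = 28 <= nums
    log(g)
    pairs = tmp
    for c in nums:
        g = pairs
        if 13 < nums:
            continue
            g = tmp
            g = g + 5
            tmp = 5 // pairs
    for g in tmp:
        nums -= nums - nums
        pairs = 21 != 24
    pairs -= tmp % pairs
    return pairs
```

pairs = pairs - tmp % pairs

Transformed code:
def g(pairs, g, tmp, nums):
    pairs = pairs + 25
    if g > 16 <= pairs:
        return pairs
    log(g)
    pairs = tmp
    for c in nums:
        g = pairs
        if 13 < nums:
            continue
    for g in tmp:
        nums = nums - (nums - nums)
        pairs = 21 != 24
    pairs = pairs - tmp % pairs
    return pairs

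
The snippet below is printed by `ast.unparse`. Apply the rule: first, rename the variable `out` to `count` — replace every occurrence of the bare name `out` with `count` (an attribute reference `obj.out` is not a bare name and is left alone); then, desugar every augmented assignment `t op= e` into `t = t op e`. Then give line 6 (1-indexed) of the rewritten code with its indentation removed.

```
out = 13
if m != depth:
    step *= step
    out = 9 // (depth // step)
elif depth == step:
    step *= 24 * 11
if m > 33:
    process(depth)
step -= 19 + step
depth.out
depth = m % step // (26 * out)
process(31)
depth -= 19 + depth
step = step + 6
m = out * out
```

step = step * (24 * 11)

Transformed code:
count = 13
if m != depth:
    step = step * step
    count = 9 // (depth // step)
elif depth == step:
    step = step * (24 * 11)
if m > 33:
    process(depth)
step = step - (19 + step)
depth.out
depth = m % step // (26 * count)
process(31)
depth = depth - (19 + depth)
step = step + 6
m = count * count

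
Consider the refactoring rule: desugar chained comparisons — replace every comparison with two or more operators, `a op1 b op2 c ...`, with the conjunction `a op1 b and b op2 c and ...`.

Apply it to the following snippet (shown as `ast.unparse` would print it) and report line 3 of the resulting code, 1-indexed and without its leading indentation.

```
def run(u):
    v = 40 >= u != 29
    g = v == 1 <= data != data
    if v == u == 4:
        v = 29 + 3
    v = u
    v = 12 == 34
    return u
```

Transformed code:
def run(u):
    v = 40 >= u and u != 29
    g = v == 1 and 1 <= data and (data != data)
    if v == u and u == 4:
        v = 29 + 3
    v = u
    v = 12 == 34
    return u

g = v == 1 and 1 <= data and (data != data)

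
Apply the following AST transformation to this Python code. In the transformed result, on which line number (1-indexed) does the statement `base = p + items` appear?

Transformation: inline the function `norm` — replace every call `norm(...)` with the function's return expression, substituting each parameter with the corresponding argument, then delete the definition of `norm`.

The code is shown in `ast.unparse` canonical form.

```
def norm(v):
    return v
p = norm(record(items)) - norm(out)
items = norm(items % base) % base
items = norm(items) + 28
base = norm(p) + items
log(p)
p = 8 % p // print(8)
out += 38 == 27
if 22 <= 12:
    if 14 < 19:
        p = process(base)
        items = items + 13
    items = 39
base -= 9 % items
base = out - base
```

Transformed code:
p = record(items) - out
items = items % base % base
items = items + 28
base = p + items
log(p)
p = 8 % p // print(8)
out += 38 == 27
if 22 <= 12:
    if 14 < 19:
        p = process(base)
        items = items + 13
    items = 39
base -= 9 % items
base = out - base

4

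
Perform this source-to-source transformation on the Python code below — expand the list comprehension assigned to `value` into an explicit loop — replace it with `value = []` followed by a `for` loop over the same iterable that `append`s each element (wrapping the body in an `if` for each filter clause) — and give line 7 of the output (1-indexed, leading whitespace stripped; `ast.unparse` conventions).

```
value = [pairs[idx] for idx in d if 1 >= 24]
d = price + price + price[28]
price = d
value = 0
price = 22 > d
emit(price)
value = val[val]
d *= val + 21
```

Transformed code:
value = []
for idx in d:
    if 1 >= 24:
        value.append(pairs[idx])
d = price + price + price[28]
price = d
value = 0
price = 22 > d
emit(price)
value = val[val]
d *= val + 21

value = 0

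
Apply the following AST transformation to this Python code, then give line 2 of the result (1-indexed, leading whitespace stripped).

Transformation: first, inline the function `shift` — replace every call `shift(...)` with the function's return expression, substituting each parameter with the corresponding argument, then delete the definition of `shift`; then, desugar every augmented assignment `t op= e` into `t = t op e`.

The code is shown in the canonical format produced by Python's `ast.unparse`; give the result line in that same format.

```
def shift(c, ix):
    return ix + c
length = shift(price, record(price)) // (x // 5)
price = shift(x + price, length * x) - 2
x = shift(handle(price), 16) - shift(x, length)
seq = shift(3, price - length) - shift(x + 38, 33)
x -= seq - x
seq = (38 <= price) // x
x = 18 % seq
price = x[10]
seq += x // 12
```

Transformed code:
length = (record(price) + price) // (x // 5)
price = length * x + (x + price) - 2
x = 16 + handle(price) - (length + x)
seq = price - length + 3 - (33 + (x + 38))
x = x - (seq - x)
seq = (38 <= price) // x
x = 18 % seq
price = x[10]
seq = seq + x // 12

price = length * x + (x + price) - 2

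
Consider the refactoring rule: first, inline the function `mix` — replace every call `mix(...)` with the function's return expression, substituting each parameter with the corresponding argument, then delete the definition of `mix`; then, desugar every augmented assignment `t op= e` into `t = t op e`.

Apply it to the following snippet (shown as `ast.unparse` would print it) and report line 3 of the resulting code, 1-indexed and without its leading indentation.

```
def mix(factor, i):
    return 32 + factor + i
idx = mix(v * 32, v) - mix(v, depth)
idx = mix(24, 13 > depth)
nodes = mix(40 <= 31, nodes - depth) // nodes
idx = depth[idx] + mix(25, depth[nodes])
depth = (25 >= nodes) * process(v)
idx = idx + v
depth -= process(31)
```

nodes = (32 + (40 <= 31) + (nodes - depth)) // nodes

Transformed code:
idx = 32 + v * 32 + v - (32 + v + depth)
idx = 32 + 24 + (13 > depth)
nodes = (32 + (40 <= 31) + (nodes - depth)) // nodes
idx = depth[idx] + (32 + 25 + depth[nodes])
depth = (25 >= nodes) * process(v)
idx = idx + v
depth = depth - process(31)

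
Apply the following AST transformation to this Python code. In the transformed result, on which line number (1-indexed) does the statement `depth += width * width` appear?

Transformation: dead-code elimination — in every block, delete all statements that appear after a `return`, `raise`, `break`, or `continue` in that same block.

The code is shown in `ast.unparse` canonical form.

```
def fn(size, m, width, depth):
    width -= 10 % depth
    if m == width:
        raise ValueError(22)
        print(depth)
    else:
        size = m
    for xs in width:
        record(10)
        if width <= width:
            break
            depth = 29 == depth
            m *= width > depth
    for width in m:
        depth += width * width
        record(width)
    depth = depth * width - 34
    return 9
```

Transformed code:
def fn(size, m, width, depth):
    width -= 10 % depth
    if m == width:
        raise ValueError(22)
    else:
        size = m
    for xs in width:
        record(10)
        if width <= width:
            break
    for width in m:
        depth += width * width
        record(width)
    depth = depth * width - 34
    return 9

12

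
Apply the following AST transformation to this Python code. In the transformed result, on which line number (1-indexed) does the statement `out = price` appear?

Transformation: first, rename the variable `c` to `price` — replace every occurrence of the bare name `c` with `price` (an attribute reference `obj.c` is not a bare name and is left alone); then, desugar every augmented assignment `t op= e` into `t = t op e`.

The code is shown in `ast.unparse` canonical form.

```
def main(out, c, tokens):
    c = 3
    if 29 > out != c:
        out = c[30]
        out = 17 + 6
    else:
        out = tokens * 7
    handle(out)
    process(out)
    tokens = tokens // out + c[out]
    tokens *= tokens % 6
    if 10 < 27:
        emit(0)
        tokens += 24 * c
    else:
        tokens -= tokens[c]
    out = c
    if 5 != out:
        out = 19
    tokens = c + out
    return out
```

17

Transformed code:
def main(out, price, tokens):
    price = 3
    if 29 > out != price:
        out = price[30]
        out = 17 + 6
    else:
        out = tokens * 7
    handle(out)
    process(out)
    tokens = tokens // out + price[out]
    tokens = tokens * (tokens % 6)
    if 10 < 27:
        emit(0)
        tokens = tokens + 24 * price
    else:
        tokens = tokens - tokens[price]
    out = price
    if 5 != out:
        out = 19
    tokens = price + out
    return out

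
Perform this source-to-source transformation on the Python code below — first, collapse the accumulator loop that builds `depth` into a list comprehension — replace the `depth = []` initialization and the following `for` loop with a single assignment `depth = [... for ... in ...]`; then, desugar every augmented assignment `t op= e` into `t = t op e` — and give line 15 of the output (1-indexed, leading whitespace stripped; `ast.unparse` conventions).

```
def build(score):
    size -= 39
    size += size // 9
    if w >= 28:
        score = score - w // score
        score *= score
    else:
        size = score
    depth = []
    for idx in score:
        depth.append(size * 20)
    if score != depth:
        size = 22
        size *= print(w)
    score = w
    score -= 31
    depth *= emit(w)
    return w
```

depth = depth * emit(w)

Transformed code:
def build(score):
    size = size - 39
    size = size + size // 9
    if w >= 28:
        score = score - w // score
        score = score * score
    else:
        size = score
    depth = [size * 20 for idx in score]
    if score != depth:
        size = 22
        size = size * print(w)
    score = w
    score = score - 31
    depth = depth * emit(w)
    return w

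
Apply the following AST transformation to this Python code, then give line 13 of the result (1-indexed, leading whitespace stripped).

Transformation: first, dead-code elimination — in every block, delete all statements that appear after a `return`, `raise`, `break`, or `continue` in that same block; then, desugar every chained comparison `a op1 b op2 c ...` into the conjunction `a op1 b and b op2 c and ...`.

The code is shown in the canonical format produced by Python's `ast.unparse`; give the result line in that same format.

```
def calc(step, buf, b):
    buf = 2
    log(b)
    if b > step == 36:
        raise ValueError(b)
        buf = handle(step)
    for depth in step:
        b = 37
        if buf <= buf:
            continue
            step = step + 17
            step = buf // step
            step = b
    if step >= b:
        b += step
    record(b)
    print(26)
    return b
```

Transformed code:
def calc(step, buf, b):
    buf = 2
    log(b)
    if b > step and step == 36:
        raise ValueError(b)
    for depth in step:
        b = 37
        if buf <= buf:
            continue
    if step >= b:
        b += step
    record(b)
    print(26)
    return b

print(26)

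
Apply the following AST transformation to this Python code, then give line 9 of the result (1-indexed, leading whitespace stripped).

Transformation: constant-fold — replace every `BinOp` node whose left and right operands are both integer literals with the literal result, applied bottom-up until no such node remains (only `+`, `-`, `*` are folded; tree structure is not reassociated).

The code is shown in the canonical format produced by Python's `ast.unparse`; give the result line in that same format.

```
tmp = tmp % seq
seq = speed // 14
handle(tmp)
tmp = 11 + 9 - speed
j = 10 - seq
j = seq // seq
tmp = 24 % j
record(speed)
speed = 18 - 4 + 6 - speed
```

speed = 20 - speed

Transformed code:
tmp = tmp % seq
seq = speed // 14
handle(tmp)
tmp = 20 - speed
j = 10 - seq
j = seq // seq
tmp = 24 % j
record(speed)
speed = 20 - speed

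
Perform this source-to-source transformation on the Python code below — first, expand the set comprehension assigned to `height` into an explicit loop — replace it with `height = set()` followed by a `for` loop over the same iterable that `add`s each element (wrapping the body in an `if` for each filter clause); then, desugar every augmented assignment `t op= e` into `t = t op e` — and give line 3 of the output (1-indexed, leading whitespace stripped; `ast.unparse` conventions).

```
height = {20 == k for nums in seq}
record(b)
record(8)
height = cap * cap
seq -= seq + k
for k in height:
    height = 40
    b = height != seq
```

Transformed code:
height = set()
for nums in seq:
    height.add(20 == k)
record(b)
record(8)
height = cap * cap
seq = seq - (seq + k)
for k in height:
    height = 40
    b = height != seq

height.add(20 == k)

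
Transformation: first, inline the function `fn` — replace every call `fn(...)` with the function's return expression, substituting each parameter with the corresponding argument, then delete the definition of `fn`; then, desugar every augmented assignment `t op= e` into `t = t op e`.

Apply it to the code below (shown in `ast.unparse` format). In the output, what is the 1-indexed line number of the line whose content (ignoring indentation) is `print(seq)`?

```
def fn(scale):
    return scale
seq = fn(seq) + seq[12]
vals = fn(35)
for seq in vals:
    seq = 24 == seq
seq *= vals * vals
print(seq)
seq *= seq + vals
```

Transformed code:
seq = seq + seq[12]
vals = 35
for seq in vals:
    seq = 24 == seq
seq = seq * (vals * vals)
print(seq)
seq = seq * (seq + vals)

6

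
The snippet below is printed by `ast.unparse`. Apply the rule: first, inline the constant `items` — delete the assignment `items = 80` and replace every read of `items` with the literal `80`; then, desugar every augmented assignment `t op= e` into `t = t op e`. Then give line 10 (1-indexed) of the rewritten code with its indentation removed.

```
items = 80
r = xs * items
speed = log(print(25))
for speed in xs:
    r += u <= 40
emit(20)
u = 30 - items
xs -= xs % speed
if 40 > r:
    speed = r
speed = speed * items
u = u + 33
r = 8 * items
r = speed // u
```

speed = speed * 80

Transformed code:
r = xs * 80
speed = log(print(25))
for speed in xs:
    r = r + (u <= 40)
emit(20)
u = 30 - 80
xs = xs - xs % speed
if 40 > r:
    speed = r
speed = speed * 80
u = u + 33
r = 8 * 80
r = speed // u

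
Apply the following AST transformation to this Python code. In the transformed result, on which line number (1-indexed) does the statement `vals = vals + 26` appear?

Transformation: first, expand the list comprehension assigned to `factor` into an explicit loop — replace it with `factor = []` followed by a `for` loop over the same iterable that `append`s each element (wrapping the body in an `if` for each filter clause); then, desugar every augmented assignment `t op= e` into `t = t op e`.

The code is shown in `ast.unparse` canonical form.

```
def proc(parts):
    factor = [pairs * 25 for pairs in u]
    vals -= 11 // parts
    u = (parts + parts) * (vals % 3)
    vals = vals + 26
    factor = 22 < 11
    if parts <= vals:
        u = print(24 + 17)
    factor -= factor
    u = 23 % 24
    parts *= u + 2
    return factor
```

7

Transformed code:
def proc(parts):
    factor = []
    for pairs in u:
        factor.append(pairs * 25)
    vals = vals - 11 // parts
    u = (parts + parts) * (vals % 3)
    vals = vals + 26
    factor = 22 < 11
    if parts <= vals:
        u = print(24 + 17)
    factor = factor - factor
    u = 23 % 24
    parts = parts * (u + 2)
    return factor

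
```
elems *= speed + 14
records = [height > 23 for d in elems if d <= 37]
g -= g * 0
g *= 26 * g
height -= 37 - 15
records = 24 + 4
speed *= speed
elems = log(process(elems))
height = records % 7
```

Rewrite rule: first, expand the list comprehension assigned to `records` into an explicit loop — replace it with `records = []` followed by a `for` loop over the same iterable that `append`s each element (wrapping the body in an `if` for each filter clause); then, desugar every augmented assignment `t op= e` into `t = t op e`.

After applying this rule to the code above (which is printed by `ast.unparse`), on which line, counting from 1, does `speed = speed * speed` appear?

10

Transformed code:
elems = elems * (speed + 14)
records = []
for d in elems:
    if d <= 37:
        records.append(height > 23)
g = g - g * 0
g = g * (26 * g)
height = height - (37 - 15)
records = 24 + 4
speed = speed * speed
elems = log(process(elems))
height = records % 7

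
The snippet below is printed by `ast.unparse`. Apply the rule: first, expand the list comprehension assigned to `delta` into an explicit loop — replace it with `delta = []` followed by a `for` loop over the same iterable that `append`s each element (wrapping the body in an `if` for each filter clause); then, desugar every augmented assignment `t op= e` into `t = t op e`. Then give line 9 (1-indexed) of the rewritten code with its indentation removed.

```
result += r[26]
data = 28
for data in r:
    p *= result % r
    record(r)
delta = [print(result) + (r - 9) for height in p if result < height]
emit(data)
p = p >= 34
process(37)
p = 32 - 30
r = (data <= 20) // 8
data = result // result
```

Transformed code:
result = result + r[26]
data = 28
for data in r:
    p = p * (result % r)
    record(r)
delta = []
for height in p:
    if result < height:
        delta.append(print(result) + (r - 9))
emit(data)
p = p >= 34
process(37)
p = 32 - 30
r = (data <= 20) // 8
data = result // result

delta.append(print(result) + (r - 9))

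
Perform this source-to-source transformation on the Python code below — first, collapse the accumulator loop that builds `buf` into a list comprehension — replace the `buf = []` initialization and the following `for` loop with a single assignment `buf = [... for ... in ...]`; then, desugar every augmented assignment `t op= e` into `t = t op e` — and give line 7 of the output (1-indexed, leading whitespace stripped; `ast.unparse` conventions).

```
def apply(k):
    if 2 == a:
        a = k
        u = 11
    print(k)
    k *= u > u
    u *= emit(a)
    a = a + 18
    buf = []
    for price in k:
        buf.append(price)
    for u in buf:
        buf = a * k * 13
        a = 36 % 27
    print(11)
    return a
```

u = u * emit(a)

Transformed code:
def apply(k):
    if 2 == a:
        a = k
        u = 11
    print(k)
    k = k * (u > u)
    u = u * emit(a)
    a = a + 18
    buf = [price for price in k]
    for u in buf:
        buf = a * k * 13
        a = 36 % 27
    print(11)
    return a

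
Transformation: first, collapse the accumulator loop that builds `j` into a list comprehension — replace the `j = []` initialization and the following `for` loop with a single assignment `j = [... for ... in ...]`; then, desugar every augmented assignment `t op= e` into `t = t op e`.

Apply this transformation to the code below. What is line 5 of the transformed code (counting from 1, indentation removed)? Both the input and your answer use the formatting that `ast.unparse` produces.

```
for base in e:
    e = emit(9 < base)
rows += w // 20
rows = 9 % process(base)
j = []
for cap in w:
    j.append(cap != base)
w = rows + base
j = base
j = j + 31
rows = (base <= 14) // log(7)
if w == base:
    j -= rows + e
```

j = [cap != base for cap in w]

Transformed code:
for base in e:
    e = emit(9 < base)
rows = rows + w // 20
rows = 9 % process(base)
j = [cap != base for cap in w]
w = rows + base
j = base
j = j + 31
rows = (base <= 14) // log(7)
if w == base:
    j = j - (rows + e)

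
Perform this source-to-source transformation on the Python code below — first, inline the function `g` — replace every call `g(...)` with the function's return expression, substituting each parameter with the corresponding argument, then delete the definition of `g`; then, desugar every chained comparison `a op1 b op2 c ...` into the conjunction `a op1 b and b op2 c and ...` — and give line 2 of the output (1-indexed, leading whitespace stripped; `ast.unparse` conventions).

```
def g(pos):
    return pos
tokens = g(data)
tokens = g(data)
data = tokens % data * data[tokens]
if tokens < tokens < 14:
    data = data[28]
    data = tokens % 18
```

Transformed code:
tokens = data
tokens = data
data = tokens % data * data[tokens]
if tokens < tokens and tokens < 14:
    data = data[28]
    data = tokens % 18

tokens = data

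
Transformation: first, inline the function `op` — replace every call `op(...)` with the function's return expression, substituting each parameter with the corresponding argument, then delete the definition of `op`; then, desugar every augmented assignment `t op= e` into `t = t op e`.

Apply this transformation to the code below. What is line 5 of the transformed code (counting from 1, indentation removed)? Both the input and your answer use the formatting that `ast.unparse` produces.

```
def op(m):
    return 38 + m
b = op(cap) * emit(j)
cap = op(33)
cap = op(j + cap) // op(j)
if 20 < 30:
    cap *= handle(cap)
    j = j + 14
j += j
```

Transformed code:
b = (38 + cap) * emit(j)
cap = 38 + 33
cap = (38 + (j + cap)) // (38 + j)
if 20 < 30:
    cap = cap * handle(cap)
    j = j + 14
j = j + j

cap = cap * handle(cap)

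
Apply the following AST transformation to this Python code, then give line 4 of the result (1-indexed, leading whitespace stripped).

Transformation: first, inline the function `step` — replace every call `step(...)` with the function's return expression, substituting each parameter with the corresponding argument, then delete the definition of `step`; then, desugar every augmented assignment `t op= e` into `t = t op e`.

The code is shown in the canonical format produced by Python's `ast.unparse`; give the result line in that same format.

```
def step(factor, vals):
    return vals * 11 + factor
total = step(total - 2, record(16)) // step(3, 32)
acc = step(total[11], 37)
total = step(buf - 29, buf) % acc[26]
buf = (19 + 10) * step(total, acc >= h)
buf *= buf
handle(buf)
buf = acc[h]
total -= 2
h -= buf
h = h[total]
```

Transformed code:
total = (record(16) * 11 + (total - 2)) // (32 * 11 + 3)
acc = 37 * 11 + total[11]
total = (buf * 11 + (buf - 29)) % acc[26]
buf = (19 + 10) * ((acc >= h) * 11 + total)
buf = buf * buf
handle(buf)
buf = acc[h]
total = total - 2
h = h - buf
h = h[total]

buf = (19 + 10) * ((acc >= h) * 11 + total)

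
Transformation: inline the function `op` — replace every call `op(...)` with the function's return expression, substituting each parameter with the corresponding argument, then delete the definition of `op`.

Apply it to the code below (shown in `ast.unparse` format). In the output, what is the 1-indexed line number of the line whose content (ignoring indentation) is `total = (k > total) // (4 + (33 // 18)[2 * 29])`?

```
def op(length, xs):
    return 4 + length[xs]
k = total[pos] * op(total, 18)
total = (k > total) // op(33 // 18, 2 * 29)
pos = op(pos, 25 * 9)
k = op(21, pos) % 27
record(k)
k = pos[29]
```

Transformed code:
k = total[pos] * (4 + total[18])
total = (k > total) // (4 + (33 // 18)[2 * 29])
pos = 4 + pos[25 * 9]
k = (4 + 21[pos]) % 27
record(k)
k = pos[29]

2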